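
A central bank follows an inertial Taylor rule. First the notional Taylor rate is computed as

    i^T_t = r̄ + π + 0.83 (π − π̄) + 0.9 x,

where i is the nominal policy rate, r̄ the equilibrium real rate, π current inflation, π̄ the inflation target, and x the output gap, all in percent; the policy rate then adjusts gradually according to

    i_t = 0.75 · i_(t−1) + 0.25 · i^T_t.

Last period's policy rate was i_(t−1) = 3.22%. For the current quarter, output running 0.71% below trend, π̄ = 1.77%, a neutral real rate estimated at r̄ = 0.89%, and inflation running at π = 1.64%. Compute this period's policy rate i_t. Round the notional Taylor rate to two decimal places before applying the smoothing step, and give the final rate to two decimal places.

Output 0.71% below potential → x = -0.71.
i^T_t = 0.89 + 1.64 + 0.83 × (1.64 − 1.77) + 0.9 × (-0.71)
   = 0.89 + 1.64 − 0.1079 − 0.639 = 1.78
i_t = 0.75 × 3.22 + 0.25 × 1.78 = 2.415 + 0.445 = 2.86

2.86%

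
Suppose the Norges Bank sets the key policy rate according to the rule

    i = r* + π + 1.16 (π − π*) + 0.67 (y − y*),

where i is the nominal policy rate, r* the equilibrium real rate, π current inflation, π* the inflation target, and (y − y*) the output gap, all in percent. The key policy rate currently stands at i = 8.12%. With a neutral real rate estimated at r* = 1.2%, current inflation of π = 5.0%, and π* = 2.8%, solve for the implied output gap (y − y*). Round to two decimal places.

0.67 (y − y*) = 8.12 − 1.2 − 5.0 − 1.16 × (5.0 − 2.8) = -0.632
(y − y*) = -0.632 / 0.67 = -0.94

-0.94%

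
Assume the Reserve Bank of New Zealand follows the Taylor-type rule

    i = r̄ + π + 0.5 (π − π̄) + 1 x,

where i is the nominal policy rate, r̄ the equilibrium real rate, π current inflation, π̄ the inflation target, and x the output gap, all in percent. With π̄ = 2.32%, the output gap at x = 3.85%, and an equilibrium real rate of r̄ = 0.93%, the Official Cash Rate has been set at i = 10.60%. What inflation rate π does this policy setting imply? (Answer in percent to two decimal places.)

4.65%

Collecting π: i = r̄ + (1 + 0.5) π − 0.5 π̄ + 1 x
1.5 π = 10.60 − 0.93 + 0.5 × 2.32 − 1 × 3.85 = 6.98
π = 6.98 / 1.5 = 4.65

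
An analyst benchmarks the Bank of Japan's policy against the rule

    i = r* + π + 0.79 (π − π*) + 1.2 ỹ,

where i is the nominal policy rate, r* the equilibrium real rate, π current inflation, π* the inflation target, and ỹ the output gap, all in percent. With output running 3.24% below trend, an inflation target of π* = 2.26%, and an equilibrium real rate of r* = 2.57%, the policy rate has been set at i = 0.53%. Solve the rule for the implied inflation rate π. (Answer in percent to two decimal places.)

Output 3.24% below potential → ỹ = -3.24.
Collecting π: i = r* + (1 + 0.79) π − 0.79 π* + 1.2 ỹ
1.79 π = 0.53 − 2.57 + 0.79 × 2.26 − 1.2 × (-3.24) = 3.6334
π = 3.6334 / 1.79 = 2.03

2.03%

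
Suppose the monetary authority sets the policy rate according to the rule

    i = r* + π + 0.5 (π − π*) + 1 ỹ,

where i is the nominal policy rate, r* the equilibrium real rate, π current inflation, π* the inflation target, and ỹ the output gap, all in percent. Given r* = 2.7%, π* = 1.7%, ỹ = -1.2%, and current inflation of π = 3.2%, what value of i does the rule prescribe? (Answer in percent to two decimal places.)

i = 2.7 + 3.2 + 0.5 × (3.2 − 1.7) + 1 × (-1.2)
   = 2.7 + 3.2 + 0.75 − 1.2 = 5.45

5.45%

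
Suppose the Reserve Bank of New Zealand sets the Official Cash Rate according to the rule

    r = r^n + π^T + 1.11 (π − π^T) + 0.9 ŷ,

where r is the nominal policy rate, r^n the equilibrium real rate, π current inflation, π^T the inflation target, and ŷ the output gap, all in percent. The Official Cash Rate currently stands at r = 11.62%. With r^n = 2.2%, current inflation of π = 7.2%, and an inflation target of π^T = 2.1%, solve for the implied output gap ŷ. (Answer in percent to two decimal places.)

1.84%

0.9 ŷ = 11.62 − 2.2 − 2.1 − 1.11 × (7.2 − 2.1) = 1.659
ŷ = 1.659 / 0.9 = 1.84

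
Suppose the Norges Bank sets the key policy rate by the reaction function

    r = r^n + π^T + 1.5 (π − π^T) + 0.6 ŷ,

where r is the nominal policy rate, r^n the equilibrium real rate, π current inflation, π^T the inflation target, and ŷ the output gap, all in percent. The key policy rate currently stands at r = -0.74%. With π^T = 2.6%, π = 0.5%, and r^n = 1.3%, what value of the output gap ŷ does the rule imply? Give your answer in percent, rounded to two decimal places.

-2.48%

0.6 ŷ = -0.74 − 1.3 − 2.6 − 1.5 × (0.5 − 2.6) = -1.49
ŷ = -1.49 / 0.6 = -2.48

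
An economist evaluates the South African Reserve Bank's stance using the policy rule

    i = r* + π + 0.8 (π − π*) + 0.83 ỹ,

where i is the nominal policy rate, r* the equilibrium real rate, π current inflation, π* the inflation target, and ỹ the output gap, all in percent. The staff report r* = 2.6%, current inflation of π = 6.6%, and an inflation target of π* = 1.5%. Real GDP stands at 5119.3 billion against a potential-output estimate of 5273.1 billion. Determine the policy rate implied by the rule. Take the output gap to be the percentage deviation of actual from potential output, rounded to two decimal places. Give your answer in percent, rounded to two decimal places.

Output gap = 100 × (5119.3 − 5273.1) / 5273.1 = -2.92%.
i = 2.60 + 6.60 + 0.8 × (6.60 − 1.50) + 0.83 × (-2.92)
   = 2.60 + 6.6 + 4.08 − 2.4236 = 10.86

10.86%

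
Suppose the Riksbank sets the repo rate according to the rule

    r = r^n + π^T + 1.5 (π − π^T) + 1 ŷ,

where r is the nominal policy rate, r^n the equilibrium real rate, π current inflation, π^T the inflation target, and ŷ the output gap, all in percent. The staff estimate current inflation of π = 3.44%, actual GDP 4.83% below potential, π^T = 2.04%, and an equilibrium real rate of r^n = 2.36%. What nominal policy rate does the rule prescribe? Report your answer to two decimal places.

Output 4.83% below potential → ŷ = -4.83.
r = 2.36 + 2.04 + 1.5 × (3.44 − 2.04) + 1 × (-4.83)
   = 2.36 + 2.04 + 2.1 − 4.83 = 1.67

1.67%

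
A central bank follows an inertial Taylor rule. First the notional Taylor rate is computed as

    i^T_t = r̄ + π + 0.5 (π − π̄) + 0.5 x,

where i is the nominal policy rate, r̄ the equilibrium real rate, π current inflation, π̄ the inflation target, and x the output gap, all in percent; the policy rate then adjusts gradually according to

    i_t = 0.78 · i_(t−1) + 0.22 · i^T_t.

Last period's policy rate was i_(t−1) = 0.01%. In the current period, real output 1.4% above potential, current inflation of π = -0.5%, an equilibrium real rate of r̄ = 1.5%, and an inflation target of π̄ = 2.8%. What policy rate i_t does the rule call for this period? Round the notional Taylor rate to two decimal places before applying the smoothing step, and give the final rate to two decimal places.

Output 1.4% above potential → x = 1.4.
i^T_t = 1.5 + (-0.5) + 0.5 × (-0.5 − 2.8) + 0.5 × 1.4
   = 1.5 − 0.5 − 1.65 + 0.7 = 0.05
i_t = 0.78 × 0.01 + 0.22 × 0.05 = 0.0078 + 0.011 = 0.02

0.02%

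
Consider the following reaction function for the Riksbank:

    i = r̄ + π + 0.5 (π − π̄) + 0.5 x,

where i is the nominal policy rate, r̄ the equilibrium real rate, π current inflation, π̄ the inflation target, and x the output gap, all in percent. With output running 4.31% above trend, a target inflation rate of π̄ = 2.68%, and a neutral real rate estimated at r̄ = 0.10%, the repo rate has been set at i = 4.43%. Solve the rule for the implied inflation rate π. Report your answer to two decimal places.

2.34%

Output 4.31% above potential → x = 4.31.
Collecting π: i = r̄ + (1 + 0.5) π − 0.5 π̄ + 0.5 x
1.5 π = 4.43 − 0.10 + 0.5 × 2.68 − 0.5 × 4.31 = 3.515
π = 3.515 / 1.5 = 2.34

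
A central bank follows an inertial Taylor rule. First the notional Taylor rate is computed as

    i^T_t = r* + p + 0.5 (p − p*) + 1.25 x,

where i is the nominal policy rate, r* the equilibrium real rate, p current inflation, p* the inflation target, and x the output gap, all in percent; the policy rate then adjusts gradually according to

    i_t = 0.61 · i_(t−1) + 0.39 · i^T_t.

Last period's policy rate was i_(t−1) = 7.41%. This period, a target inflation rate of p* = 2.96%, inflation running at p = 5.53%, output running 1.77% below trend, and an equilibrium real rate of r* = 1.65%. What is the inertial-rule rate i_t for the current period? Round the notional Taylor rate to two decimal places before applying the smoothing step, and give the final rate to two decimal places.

6.96%

Output 1.77% below potential → x = -1.77.
i^T_t = 1.65 + 5.53 + 0.5 × (5.53 − 2.96) + 1.25 × (-1.77)
   = 1.65 + 5.53 + 1.285 − 2.2125 = 6.25
i_t = 0.61 × 7.41 + 0.39 × 6.25 = 4.5201 + 2.4375 = 6.96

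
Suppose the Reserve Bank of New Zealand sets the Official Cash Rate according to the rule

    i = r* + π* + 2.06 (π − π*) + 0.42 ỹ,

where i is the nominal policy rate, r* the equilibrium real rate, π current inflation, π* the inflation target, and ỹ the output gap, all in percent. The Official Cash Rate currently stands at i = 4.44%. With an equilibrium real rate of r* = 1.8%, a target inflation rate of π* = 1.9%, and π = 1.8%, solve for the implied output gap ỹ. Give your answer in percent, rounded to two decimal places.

2.25%

0.42 ỹ = 4.44 − 1.8 − 1.9 − 2.06 × (1.8 − 1.9) = 0.946
ỹ = 0.946 / 0.42 = 2.25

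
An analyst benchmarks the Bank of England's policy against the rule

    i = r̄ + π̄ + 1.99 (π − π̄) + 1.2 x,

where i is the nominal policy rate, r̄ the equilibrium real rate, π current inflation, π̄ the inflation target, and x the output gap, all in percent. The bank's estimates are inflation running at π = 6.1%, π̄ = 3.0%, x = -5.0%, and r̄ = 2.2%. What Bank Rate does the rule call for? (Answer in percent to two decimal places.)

i = 2.2 + 3.0 + 1.99 × (6.1 − 3.0) + 1.2 × (-5.0)
   = 2.2 + 3 + 6.169 − 6 = 5.37

5.37%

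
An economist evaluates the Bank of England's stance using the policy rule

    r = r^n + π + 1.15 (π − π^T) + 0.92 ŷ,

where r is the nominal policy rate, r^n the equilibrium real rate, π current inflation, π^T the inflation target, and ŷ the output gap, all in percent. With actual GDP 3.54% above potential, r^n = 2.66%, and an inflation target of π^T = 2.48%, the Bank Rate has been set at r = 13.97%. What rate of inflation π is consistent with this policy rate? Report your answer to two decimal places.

Output 3.54% above potential → ŷ = 3.54.
Collecting π: r = r^n + (1 + 1.15) π − 1.15 π^T + 0.92 ŷ
2.15 π = 13.97 − 2.66 + 1.15 × 2.48 − 0.92 × 3.54 = 10.9052
π = 10.9052 / 2.15 = 5.07

5.07%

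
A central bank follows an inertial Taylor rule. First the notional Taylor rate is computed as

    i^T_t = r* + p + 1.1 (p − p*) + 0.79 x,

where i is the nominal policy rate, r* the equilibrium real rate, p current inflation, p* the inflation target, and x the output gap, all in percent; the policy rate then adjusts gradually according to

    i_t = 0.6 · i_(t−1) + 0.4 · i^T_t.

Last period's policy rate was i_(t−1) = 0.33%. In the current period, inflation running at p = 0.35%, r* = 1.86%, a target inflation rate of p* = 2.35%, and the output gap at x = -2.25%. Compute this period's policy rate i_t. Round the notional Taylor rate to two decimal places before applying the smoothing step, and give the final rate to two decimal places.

i^T_t = 1.86 + 0.35 + 1.1 × (0.35 − 2.35) + 0.79 × (-2.25)
   = 1.86 + 0.35 − 2.2 − 1.7775 = -1.77
i_t = 0.6 × 0.33 + 0.4 × (-1.77) = 0.198 − 0.708 = -0.51

-0.51%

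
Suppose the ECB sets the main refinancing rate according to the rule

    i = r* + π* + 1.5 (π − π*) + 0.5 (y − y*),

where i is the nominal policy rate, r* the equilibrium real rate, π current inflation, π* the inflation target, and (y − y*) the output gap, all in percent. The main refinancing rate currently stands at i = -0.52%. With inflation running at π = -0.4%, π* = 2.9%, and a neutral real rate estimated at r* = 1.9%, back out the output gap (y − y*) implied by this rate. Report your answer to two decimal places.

-0.74%

0.5 (y − y*) = -0.52 − 1.9 − 2.9 − 1.5 × ((-0.4) − 2.9) = -0.37
(y − y*) = -0.37 / 0.5 = -0.74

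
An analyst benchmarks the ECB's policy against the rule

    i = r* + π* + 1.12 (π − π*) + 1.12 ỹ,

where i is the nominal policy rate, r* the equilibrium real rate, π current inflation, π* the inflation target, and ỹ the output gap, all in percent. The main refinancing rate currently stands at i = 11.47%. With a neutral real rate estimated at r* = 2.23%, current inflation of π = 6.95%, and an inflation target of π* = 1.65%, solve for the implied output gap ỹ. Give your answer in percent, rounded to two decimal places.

1.48%

1.12 ỹ = 11.47 − 2.23 − 1.65 − 1.12 × (6.95 − 1.65) = 1.654
ỹ = 1.654 / 1.12 = 1.48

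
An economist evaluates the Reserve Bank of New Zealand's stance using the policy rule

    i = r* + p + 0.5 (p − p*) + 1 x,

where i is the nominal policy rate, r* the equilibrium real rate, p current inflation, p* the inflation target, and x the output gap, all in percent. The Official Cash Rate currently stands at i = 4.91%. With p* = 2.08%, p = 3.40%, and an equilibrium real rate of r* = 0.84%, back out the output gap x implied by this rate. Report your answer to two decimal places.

1 x = 4.91 − 0.84 − 3.40 − 0.5 × (3.40 − 2.08) = 0.01
x = 0.01 / 1 = 0.01

0.01%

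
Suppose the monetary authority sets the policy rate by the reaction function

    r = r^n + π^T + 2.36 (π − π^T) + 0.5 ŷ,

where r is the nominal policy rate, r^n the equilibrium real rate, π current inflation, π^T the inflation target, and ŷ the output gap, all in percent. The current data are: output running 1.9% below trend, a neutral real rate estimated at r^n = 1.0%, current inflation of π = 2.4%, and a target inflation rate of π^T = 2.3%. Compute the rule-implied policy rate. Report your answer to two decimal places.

2.59%

Output 1.9% below potential → ŷ = -1.9.
r = 1.0 + 2.3 + 2.36 × (2.4 − 2.3) + 0.5 × (-1.9)
   = 1.0 + 2.3 + 0.236 − 0.95 = 2.59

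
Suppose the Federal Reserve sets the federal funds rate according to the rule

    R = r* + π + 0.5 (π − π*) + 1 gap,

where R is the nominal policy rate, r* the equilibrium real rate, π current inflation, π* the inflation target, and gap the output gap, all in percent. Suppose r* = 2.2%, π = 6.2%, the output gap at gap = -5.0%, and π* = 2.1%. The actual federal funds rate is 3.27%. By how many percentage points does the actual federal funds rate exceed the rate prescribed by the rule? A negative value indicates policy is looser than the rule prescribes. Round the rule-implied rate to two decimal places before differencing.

R = 2.2 + 6.2 + 0.5 × (6.2 − 2.1) + 1 × (-5.0)
   = 2.2 + 6.2 + 2.05 − 5 = 5.45
Deviation = 3.27 − 5.45 = -2.18 pp.

-2.18 pp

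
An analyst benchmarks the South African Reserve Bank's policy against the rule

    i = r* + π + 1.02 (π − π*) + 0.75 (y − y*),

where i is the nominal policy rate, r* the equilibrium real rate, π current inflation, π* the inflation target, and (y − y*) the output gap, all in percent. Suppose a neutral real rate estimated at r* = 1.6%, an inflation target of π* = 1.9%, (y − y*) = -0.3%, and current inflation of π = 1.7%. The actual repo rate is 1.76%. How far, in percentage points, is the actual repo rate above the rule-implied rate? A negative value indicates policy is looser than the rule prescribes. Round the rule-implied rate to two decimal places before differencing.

-1.11 pp

i = 1.6 + 1.7 + 1.02 × (1.7 − 1.9) + 0.75 × (-0.3)
   = 1.6 + 1.7 − 0.204 − 0.225 = 2.87
Deviation = 1.76 − 2.87 = -1.11 pp.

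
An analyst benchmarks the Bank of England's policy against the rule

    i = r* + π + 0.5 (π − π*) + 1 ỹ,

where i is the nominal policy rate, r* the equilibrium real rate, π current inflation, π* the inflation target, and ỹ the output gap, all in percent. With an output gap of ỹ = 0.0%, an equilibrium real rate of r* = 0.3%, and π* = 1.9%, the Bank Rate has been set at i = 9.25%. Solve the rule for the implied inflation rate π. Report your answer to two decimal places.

6.60%

Collecting π: i = r* + (1 + 0.5) π − 0.5 π* + 1 ỹ
1.5 π = 9.25 − 0.3 + 0.5 × 1.9 − 1 × 0.0 = 9.9
π = 9.9 / 1.5 = 6.60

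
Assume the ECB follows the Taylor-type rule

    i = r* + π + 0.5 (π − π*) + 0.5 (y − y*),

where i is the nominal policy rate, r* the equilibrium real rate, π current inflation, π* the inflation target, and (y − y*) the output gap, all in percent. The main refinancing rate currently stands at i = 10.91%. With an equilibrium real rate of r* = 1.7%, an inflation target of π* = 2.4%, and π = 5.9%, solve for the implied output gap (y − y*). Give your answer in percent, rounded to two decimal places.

3.12%

0.5 (y − y*) = 10.91 − 1.7 − 5.9 − 0.5 × (5.9 − 2.4) = 1.56
(y − y*) = 1.56 / 0.5 = 3.12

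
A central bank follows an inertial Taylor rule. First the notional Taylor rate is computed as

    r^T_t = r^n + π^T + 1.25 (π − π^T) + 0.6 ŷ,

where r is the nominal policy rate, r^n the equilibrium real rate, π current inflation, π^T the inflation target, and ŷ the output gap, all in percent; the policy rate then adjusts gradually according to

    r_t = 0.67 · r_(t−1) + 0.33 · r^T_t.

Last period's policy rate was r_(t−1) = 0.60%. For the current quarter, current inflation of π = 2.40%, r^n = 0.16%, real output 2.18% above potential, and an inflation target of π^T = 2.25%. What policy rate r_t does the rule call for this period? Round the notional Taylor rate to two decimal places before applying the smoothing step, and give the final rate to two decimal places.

1.69%

Output 2.18% above potential → ŷ = 2.18.
r^T_t = 0.16 + 2.25 + 1.25 × (2.40 − 2.25) + 0.6 × 2.18
   = 0.16 + 2.25 + 0.1875 + 1.308 = 3.91
r_t = 0.67 × 0.60 + 0.33 × 3.91 = 0.402 + 1.2903 = 1.69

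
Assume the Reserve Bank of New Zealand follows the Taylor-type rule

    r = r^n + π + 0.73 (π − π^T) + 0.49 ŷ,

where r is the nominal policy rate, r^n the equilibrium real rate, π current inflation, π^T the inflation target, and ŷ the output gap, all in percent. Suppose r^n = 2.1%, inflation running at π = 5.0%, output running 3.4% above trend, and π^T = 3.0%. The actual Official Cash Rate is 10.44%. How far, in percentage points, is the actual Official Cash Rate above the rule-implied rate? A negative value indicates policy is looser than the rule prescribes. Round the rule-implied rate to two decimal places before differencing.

Output 3.4% above potential → ŷ = 3.4.
r = 2.1 + 5.0 + 0.73 × (5.0 − 3.0) + 0.49 × 3.4
   = 2.1 + 5 + 1.46 + 1.666 = 10.23
Deviation = 10.44 − 10.23 = 0.21 pp.

0.21 pp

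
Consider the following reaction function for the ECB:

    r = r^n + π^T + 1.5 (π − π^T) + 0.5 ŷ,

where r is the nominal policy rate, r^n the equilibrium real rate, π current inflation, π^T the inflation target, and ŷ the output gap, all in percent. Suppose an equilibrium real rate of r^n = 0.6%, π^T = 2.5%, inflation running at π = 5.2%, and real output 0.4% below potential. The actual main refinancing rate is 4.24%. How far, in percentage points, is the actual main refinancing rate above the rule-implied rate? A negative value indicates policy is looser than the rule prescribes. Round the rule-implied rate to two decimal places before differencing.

Output 0.4% below potential → ŷ = -0.4.
r = 0.6 + 2.5 + 1.5 × (5.2 − 2.5) + 0.5 × (-0.4)
   = 0.6 + 2.5 + 4.05 − 0.2 = 6.95
Deviation = 4.24 − 6.95 = -2.71 pp.

-2.71 pp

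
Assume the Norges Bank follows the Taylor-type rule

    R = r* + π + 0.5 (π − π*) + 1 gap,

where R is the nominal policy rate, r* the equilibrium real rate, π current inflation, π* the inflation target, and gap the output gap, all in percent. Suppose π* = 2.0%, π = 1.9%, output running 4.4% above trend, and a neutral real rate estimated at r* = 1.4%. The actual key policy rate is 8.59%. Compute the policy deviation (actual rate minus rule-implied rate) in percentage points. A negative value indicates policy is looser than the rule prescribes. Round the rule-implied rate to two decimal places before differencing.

Output 4.4% above potential → gap = 4.4.
R = 1.4 + 1.9 + 0.5 × (1.9 − 2.0) + 1 × 4.4
   = 1.4 + 1.9 − 0.05 + 4.4 = 7.65
Deviation = 8.59 − 7.65 = 0.94 pp.

0.94 pp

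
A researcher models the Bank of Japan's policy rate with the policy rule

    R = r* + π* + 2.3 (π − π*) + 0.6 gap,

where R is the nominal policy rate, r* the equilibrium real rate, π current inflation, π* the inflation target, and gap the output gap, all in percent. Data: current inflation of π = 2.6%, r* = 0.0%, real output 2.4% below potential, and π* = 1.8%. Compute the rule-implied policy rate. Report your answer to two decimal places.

Output 2.4% below potential → gap = -2.4.
R = 0.0 + 1.8 + 2.3 × (2.6 − 1.8) + 0.6 × (-2.4)
   = 0.0 + 1.8 + 1.84 − 1.44 = 2.20

2.20%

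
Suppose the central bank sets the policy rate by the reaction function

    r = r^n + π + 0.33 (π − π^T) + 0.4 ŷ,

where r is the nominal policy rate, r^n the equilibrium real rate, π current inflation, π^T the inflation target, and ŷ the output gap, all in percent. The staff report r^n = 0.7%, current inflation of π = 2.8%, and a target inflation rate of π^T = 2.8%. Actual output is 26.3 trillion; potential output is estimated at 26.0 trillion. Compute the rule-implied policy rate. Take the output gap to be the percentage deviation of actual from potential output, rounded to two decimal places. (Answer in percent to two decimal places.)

3.96%

Output gap = 100 × (26.3 − 26.0) / 26.0 = 1.15%.
r = 0.70 + 2.80 + 0.33 × (2.80 − 2.80) + 0.4 × 1.15
   = 0.70 + 2.8 + 0 + 0.46 = 3.96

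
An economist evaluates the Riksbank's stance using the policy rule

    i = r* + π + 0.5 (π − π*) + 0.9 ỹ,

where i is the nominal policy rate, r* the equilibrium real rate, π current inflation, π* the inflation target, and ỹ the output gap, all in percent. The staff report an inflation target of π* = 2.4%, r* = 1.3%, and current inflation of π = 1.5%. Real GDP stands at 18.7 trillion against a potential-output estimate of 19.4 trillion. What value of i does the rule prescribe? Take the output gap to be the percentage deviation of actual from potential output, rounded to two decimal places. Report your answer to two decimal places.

Output gap = 100 × (18.7 − 19.4) / 19.4 = -3.61%.
i = 1.30 + 1.50 + 0.5 × (1.50 − 2.40) + 0.9 × (-3.61)
   = 1.30 + 1.5 − 0.45 − 3.249 = -0.90

-0.90%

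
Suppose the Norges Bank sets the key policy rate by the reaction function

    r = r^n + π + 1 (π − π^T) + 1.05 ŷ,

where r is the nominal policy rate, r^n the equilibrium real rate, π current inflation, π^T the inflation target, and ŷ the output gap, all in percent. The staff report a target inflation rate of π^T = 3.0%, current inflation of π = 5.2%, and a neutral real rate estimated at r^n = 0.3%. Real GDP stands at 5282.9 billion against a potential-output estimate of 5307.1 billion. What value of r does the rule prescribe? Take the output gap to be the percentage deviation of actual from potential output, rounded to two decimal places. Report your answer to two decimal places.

7.22%

Output gap = 100 × (5282.9 − 5307.1) / 5307.1 = -0.46%.
r = 0.30 + 5.20 + 1 × (5.20 − 3.00) + 1.05 × (-0.46)
   = 0.30 + 5.2 + 2.2 − 0.483 = 7.22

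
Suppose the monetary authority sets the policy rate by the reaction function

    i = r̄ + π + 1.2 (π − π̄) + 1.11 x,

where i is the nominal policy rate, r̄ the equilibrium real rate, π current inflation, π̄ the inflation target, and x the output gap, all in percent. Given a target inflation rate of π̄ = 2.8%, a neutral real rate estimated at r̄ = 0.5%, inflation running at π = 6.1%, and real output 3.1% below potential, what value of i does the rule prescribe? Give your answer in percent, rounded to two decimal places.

7.12%

Output 3.1% below potential → x = -3.1.
i = 0.5 + 6.1 + 1.2 × (6.1 − 2.8) + 1.11 × (-3.1)
   = 0.5 + 6.1 + 3.96 − 3.441 = 7.12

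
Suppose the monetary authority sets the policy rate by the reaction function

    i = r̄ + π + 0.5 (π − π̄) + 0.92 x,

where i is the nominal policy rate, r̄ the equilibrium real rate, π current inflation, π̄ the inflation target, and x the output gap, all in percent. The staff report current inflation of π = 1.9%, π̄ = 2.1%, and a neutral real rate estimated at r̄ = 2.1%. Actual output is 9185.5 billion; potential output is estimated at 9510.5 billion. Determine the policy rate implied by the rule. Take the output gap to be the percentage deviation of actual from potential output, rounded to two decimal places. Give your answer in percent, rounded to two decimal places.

Output gap = 100 × (9185.5 − 9510.5) / 9510.5 = -3.42%.
i = 2.10 + 1.90 + 0.5 × (1.90 − 2.10) + 0.92 × (-3.42)
   = 2.10 + 1.9 − 0.1 − 3.1464 = 0.75

0.75%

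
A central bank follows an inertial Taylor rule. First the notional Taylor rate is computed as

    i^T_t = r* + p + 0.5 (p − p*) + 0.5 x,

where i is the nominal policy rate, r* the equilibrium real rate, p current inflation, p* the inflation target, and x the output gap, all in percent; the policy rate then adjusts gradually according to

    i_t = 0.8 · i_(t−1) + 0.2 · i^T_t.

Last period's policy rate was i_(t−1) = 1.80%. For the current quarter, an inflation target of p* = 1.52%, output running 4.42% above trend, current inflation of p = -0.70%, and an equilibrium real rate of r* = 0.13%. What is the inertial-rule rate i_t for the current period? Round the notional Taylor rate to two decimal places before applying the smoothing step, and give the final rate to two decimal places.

Output 4.42% above potential → x = 4.42.
i^T_t = 0.13 + (-0.70) + 0.5 × (-0.70 − 1.52) + 0.5 × 4.42
   = 0.13 − 0.7 − 1.11 + 2.21 = 0.53
i_t = 0.8 × 1.80 + 0.2 × 0.53 = 1.44 + 0.106 = 1.55

1.55%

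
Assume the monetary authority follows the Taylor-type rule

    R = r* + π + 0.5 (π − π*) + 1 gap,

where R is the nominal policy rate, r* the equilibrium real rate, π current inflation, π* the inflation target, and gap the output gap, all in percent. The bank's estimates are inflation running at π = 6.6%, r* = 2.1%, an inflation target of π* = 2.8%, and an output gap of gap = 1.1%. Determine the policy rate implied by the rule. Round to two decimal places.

R = 2.1 + 6.6 + 0.5 × (6.6 − 2.8) + 1 × 1.1
   = 2.1 + 6.6 + 1.9 + 1.1 = 11.70

11.70%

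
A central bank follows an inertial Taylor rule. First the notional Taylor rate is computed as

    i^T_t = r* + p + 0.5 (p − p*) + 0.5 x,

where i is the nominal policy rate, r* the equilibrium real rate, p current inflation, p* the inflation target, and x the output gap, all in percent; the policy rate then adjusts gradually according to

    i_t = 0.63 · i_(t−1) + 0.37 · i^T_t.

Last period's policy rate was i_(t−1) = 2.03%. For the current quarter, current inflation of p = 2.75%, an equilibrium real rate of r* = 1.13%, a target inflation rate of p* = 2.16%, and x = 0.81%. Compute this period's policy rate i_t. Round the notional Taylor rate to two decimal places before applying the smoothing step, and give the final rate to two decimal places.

2.97%

i^T_t = 1.13 + 2.75 + 0.5 × (2.75 − 2.16) + 0.5 × 0.81
   = 1.13 + 2.75 + 0.295 + 0.405 = 4.58
i_t = 0.63 × 2.03 + 0.37 × 4.58 = 1.2789 + 1.6946 = 2.97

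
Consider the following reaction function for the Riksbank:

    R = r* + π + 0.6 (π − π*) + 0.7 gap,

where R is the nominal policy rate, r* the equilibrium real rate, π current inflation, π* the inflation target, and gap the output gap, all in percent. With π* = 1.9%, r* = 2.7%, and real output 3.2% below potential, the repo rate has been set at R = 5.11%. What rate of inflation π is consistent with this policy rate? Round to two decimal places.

3.62%

Output 3.2% below potential → gap = -3.2.
Collecting π: R = r* + (1 + 0.6) π − 0.6 π* + 0.7 gap
1.6 π = 5.11 − 2.7 + 0.6 × 1.9 − 0.7 × (-3.2) = 5.79
π = 5.79 / 1.6 = 3.62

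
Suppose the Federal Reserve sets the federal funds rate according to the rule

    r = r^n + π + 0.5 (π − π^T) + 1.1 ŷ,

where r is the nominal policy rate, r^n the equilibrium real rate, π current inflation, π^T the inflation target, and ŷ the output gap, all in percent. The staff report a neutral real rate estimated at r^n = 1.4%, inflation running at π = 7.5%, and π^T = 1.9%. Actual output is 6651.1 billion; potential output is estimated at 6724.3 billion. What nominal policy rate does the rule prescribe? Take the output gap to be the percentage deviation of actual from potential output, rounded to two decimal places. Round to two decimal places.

Output gap = 100 × (6651.1 − 6724.3) / 6724.3 = -1.09%.
r = 1.40 + 7.50 + 0.5 × (7.50 − 1.90) + 1.1 × (-1.09)
   = 1.40 + 7.5 + 2.8 − 1.199 = 10.50

10.50%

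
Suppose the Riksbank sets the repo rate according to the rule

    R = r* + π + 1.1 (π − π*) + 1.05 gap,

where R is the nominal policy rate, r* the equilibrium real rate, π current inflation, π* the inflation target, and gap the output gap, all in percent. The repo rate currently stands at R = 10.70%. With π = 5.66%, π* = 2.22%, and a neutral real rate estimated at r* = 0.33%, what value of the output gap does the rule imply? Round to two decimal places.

1.05 gap = 10.70 − 0.33 − 5.66 − 1.1 × (5.66 − 2.22) = 0.926
gap = 0.926 / 1.05 = 0.88

0.88%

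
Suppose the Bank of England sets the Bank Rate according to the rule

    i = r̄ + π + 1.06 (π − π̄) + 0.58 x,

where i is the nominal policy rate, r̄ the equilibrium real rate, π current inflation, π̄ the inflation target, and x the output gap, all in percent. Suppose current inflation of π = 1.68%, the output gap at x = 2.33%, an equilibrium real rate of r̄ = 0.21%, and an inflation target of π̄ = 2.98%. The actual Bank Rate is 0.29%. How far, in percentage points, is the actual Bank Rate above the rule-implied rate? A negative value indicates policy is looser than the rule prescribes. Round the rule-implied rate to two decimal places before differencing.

-1.57 pp

i = 0.21 + 1.68 + 1.06 × (1.68 − 2.98) + 0.58 × 2.33
   = 0.21 + 1.68 − 1.378 + 1.3514 = 1.86
Deviation = 0.29 − 1.86 = -1.57 pp.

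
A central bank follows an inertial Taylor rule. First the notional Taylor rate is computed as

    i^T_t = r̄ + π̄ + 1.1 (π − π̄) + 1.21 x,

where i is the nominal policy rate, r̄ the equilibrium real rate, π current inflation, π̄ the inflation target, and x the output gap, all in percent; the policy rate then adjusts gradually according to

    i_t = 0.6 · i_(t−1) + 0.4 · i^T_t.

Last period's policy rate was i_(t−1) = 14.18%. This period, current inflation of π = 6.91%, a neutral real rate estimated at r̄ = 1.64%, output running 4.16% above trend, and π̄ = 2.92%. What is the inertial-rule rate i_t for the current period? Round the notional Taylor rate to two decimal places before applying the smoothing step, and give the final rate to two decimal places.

Output 4.16% above potential → x = 4.16.
i^T_t = 1.64 + 2.92 + 1.1 × (6.91 − 2.92) + 1.21 × 4.16
   = 1.64 + 2.92 + 4.389 + 5.0336 = 13.98
i_t = 0.6 × 14.18 + 0.4 × 13.98 = 8.508 + 5.592 = 14.10

14.10%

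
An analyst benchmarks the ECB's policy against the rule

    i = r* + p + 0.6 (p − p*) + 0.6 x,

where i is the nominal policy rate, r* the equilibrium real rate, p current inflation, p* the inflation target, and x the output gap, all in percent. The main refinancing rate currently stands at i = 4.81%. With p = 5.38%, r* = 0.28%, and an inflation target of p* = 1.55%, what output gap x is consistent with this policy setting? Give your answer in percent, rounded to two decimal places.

-5.25%

0.6 x = 4.81 − 0.28 − 5.38 − 0.6 × (5.38 − 1.55) = -3.148
x = -3.148 / 0.6 = -5.25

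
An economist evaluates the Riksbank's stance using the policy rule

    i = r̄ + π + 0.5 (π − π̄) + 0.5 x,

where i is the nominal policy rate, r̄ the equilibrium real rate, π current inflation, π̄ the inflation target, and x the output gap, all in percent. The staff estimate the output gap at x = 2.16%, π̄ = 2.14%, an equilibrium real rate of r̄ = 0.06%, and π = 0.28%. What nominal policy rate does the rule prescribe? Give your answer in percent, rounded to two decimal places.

0.49%

i = 0.06 + 0.28 + 0.5 × (0.28 − 2.14) + 0.5 × 2.16
   = 0.06 + 0.28 − 0.93 + 1.08 = 0.49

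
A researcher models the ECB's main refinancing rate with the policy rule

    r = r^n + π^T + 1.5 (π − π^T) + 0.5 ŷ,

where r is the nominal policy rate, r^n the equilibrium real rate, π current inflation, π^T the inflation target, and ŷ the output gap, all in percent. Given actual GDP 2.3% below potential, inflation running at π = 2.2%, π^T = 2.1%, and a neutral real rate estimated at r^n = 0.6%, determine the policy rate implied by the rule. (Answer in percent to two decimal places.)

Output 2.3% below potential → ŷ = -2.3.
r = 0.6 + 2.1 + 1.5 × (2.2 − 2.1) + 0.5 × (-2.3)
   = 0.6 + 2.1 + 0.15 − 1.15 = 1.70

1.70%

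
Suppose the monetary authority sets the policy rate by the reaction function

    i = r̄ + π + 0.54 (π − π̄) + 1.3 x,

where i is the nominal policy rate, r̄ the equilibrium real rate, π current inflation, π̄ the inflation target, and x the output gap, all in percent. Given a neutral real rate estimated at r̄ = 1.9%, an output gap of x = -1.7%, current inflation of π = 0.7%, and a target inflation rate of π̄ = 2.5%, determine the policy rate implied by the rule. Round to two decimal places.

i = 1.9 + 0.7 + 0.54 × (0.7 − 2.5) + 1.3 × (-1.7)
   = 1.9 + 0.7 − 0.972 − 2.21 = -0.58

-0.58%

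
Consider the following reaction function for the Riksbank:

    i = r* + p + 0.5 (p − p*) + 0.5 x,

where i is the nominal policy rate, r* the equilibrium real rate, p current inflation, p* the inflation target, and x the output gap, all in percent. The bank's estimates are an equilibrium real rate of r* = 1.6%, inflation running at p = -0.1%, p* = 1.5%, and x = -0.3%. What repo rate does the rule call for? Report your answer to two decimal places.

i = 1.6 + (-0.1) + 0.5 × (-0.1 − 1.5) + 0.5 × (-0.3)
   = 1.6 − 0.1 − 0.8 − 0.15 = 0.55

0.55%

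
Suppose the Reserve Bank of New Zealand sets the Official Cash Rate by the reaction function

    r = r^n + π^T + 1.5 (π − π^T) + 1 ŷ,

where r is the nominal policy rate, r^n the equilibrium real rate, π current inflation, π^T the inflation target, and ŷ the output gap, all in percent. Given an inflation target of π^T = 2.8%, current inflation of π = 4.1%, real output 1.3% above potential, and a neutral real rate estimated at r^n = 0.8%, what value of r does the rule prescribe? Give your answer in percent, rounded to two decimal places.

6.85%

Output 1.3% above potential → ŷ = 1.3.
r = 0.8 + 2.8 + 1.5 × (4.1 − 2.8) + 1 × 1.3
   = 0.8 + 2.8 + 1.95 + 1.3 = 6.85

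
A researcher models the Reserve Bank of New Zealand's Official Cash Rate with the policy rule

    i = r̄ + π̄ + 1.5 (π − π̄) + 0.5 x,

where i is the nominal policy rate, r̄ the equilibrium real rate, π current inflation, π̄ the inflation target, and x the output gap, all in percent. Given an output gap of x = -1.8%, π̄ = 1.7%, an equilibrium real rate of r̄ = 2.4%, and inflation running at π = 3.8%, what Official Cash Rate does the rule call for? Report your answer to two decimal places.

6.35%

i = 2.4 + 1.7 + 1.5 × (3.8 − 1.7) + 0.5 × (-1.8)
   = 2.4 + 1.7 + 3.15 − 0.9 = 6.35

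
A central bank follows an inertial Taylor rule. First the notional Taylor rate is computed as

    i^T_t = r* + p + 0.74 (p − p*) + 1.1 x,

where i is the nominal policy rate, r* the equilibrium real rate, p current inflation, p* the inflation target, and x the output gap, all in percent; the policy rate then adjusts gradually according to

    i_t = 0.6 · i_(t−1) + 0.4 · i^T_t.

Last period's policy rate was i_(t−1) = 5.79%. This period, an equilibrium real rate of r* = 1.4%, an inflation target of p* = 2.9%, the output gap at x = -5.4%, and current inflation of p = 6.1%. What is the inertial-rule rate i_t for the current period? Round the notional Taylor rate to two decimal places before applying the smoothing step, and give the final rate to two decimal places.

i^T_t = 1.4 + 6.1 + 0.74 × (6.1 − 2.9) + 1.1 × (-5.4)
   = 1.4 + 6.1 + 2.368 − 5.94 = 3.93
i_t = 0.6 × 5.79 + 0.4 × 3.93 = 3.474 + 1.572 = 5.05

5.05%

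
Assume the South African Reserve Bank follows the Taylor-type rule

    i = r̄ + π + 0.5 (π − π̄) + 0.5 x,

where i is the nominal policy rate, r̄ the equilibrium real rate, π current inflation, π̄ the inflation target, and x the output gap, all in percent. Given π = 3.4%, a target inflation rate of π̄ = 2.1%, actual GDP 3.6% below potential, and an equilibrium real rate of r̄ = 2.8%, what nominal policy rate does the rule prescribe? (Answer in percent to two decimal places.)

5.05%

Output 3.6% below potential → x = -3.6.
i = 2.8 + 3.4 + 0.5 × (3.4 − 2.1) + 0.5 × (-3.6)
   = 2.8 + 3.4 + 0.65 − 1.8 = 5.05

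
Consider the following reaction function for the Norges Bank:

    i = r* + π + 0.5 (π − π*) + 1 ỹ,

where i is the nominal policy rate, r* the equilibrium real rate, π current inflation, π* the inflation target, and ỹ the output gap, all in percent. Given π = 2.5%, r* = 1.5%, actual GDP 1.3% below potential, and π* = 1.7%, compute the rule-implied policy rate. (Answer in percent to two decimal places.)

3.10%

Output 1.3% below potential → ỹ = -1.3.
i = 1.5 + 2.5 + 0.5 × (2.5 − 1.7) + 1 × (-1.3)
   = 1.5 + 2.5 + 0.4 − 1.3 = 3.10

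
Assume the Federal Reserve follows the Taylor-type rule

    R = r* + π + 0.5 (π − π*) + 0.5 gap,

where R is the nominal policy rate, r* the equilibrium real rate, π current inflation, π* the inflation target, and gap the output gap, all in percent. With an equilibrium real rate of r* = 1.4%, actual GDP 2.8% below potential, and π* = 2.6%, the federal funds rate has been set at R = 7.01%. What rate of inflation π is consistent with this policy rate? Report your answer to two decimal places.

Output 2.8% below potential → gap = -2.8.
Collecting π: R = r* + (1 + 0.5) π − 0.5 π* + 0.5 gap
1.5 π = 7.01 − 1.4 + 0.5 × 2.6 − 0.5 × (-2.8) = 8.31
π = 8.31 / 1.5 = 5.54

5.54%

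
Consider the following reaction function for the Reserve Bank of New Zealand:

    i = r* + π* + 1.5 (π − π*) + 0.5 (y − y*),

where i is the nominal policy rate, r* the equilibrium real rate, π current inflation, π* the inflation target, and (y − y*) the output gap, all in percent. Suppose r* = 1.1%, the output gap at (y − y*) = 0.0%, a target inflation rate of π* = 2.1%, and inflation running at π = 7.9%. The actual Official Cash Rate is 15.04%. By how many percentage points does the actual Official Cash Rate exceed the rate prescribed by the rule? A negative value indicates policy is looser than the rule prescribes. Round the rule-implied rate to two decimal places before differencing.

3.14 pp

i = 1.1 + 2.1 + 1.5 × (7.9 − 2.1) + 0.5 × 0.0
   = 1.1 + 2.1 + 8.7 + 0 = 11.90
Deviation = 15.04 − 11.90 = 3.14 pp.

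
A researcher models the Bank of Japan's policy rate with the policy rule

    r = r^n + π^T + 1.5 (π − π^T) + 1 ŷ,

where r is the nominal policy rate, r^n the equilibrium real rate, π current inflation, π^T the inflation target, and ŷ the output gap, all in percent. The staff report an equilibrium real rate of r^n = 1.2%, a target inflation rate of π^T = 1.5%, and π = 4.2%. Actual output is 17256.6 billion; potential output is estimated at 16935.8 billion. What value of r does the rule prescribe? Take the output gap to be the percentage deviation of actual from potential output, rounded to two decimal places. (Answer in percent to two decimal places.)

8.64%

Output gap = 100 × (17256.6 − 16935.8) / 16935.8 = 1.89%.
r = 1.20 + 1.50 + 1.5 × (4.20 − 1.50) + 1 × 1.89
   = 1.20 + 1.5 + 4.05 + 1.89 = 8.64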